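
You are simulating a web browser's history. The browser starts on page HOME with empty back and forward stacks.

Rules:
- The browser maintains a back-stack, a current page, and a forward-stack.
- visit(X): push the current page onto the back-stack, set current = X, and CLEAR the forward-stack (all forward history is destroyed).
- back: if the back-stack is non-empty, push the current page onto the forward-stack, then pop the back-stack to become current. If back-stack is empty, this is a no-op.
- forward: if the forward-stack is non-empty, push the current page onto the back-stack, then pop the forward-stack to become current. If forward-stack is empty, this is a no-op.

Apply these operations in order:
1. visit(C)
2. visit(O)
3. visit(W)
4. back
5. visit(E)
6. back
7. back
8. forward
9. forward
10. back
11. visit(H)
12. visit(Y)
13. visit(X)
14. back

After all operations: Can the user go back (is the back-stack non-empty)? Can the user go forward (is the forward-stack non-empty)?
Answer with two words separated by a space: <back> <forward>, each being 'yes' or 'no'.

After 1 (visit(C)): cur=C back=1 fwd=0
After 2 (visit(O)): cur=O back=2 fwd=0
After 3 (visit(W)): cur=W back=3 fwd=0
After 4 (back): cur=O back=2 fwd=1
After 5 (visit(E)): cur=E back=3 fwd=0
After 6 (back): cur=O back=2 fwd=1
After 7 (back): cur=C back=1 fwd=2
After 8 (forward): cur=O back=2 fwd=1
After 9 (forward): cur=E back=3 fwd=0
After 10 (back): cur=O back=2 fwd=1
After 11 (visit(H)): cur=H back=3 fwd=0
After 12 (visit(Y)): cur=Y back=4 fwd=0
After 13 (visit(X)): cur=X back=5 fwd=0
After 14 (back): cur=Y back=4 fwd=1

Answer: yes yes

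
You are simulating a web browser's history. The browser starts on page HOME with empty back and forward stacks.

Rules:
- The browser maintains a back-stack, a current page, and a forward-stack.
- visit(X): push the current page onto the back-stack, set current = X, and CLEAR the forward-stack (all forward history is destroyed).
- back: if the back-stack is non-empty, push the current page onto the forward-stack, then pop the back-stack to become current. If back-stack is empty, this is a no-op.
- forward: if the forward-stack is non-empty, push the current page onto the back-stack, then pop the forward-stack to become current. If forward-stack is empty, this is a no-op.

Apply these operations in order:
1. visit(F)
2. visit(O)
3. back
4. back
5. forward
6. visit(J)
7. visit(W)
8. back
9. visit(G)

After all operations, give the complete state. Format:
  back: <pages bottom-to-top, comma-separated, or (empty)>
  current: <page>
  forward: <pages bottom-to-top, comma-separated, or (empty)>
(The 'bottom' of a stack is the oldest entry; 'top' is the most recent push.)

Answer: back: HOME,F,J
current: G
forward: (empty)

Derivation:
After 1 (visit(F)): cur=F back=1 fwd=0
After 2 (visit(O)): cur=O back=2 fwd=0
After 3 (back): cur=F back=1 fwd=1
After 4 (back): cur=HOME back=0 fwd=2
After 5 (forward): cur=F back=1 fwd=1
After 6 (visit(J)): cur=J back=2 fwd=0
After 7 (visit(W)): cur=W back=3 fwd=0
After 8 (back): cur=J back=2 fwd=1
After 9 (visit(G)): cur=G back=3 fwd=0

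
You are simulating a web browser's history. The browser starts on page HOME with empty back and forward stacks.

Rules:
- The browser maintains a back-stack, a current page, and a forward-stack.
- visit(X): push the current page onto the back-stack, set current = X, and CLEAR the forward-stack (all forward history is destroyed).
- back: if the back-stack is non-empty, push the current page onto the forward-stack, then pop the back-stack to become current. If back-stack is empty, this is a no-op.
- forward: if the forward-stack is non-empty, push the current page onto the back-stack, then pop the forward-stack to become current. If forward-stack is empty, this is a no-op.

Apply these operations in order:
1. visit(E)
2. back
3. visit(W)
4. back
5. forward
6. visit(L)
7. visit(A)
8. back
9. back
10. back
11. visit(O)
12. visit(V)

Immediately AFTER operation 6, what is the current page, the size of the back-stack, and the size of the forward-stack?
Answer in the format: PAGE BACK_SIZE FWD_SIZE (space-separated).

After 1 (visit(E)): cur=E back=1 fwd=0
After 2 (back): cur=HOME back=0 fwd=1
After 3 (visit(W)): cur=W back=1 fwd=0
After 4 (back): cur=HOME back=0 fwd=1
After 5 (forward): cur=W back=1 fwd=0
After 6 (visit(L)): cur=L back=2 fwd=0

L 2 0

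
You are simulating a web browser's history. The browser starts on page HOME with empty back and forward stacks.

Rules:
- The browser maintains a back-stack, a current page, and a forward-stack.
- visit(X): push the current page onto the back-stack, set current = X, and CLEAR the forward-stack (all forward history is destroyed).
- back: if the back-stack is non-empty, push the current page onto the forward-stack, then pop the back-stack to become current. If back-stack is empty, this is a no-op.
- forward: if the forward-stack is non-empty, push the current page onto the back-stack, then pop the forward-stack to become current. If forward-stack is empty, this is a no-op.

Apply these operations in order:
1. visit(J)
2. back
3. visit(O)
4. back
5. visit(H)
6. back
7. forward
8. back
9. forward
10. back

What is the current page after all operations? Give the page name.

After 1 (visit(J)): cur=J back=1 fwd=0
After 2 (back): cur=HOME back=0 fwd=1
After 3 (visit(O)): cur=O back=1 fwd=0
After 4 (back): cur=HOME back=0 fwd=1
After 5 (visit(H)): cur=H back=1 fwd=0
After 6 (back): cur=HOME back=0 fwd=1
After 7 (forward): cur=H back=1 fwd=0
After 8 (back): cur=HOME back=0 fwd=1
After 9 (forward): cur=H back=1 fwd=0
After 10 (back): cur=HOME back=0 fwd=1

Answer: HOME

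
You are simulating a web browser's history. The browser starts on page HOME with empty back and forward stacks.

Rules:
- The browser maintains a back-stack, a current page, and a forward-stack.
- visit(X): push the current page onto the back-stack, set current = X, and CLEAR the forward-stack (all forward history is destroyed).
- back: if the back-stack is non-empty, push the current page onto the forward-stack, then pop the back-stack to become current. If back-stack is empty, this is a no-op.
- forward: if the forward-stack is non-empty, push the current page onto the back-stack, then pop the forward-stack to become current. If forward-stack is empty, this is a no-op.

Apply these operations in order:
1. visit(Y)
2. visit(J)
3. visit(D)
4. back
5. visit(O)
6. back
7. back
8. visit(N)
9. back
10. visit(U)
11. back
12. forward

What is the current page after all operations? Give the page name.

Answer: U

Derivation:
After 1 (visit(Y)): cur=Y back=1 fwd=0
After 2 (visit(J)): cur=J back=2 fwd=0
After 3 (visit(D)): cur=D back=3 fwd=0
After 4 (back): cur=J back=2 fwd=1
After 5 (visit(O)): cur=O back=3 fwd=0
After 6 (back): cur=J back=2 fwd=1
After 7 (back): cur=Y back=1 fwd=2
After 8 (visit(N)): cur=N back=2 fwd=0
After 9 (back): cur=Y back=1 fwd=1
After 10 (visit(U)): cur=U back=2 fwd=0
After 11 (back): cur=Y back=1 fwd=1
After 12 (forward): cur=U back=2 fwd=0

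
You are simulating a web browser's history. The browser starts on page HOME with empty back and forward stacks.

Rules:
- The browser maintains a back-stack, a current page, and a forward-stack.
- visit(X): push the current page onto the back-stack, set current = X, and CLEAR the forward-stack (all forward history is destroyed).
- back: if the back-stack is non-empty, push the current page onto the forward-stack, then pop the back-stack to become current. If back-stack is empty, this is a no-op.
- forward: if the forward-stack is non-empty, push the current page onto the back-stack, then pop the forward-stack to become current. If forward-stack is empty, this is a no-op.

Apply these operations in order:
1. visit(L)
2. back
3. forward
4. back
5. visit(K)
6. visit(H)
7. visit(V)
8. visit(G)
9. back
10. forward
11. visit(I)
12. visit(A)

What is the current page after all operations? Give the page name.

Answer: A

Derivation:
After 1 (visit(L)): cur=L back=1 fwd=0
After 2 (back): cur=HOME back=0 fwd=1
After 3 (forward): cur=L back=1 fwd=0
After 4 (back): cur=HOME back=0 fwd=1
After 5 (visit(K)): cur=K back=1 fwd=0
After 6 (visit(H)): cur=H back=2 fwd=0
After 7 (visit(V)): cur=V back=3 fwd=0
After 8 (visit(G)): cur=G back=4 fwd=0
After 9 (back): cur=V back=3 fwd=1
After 10 (forward): cur=G back=4 fwd=0
After 11 (visit(I)): cur=I back=5 fwd=0
After 12 (visit(A)): cur=A back=6 fwd=0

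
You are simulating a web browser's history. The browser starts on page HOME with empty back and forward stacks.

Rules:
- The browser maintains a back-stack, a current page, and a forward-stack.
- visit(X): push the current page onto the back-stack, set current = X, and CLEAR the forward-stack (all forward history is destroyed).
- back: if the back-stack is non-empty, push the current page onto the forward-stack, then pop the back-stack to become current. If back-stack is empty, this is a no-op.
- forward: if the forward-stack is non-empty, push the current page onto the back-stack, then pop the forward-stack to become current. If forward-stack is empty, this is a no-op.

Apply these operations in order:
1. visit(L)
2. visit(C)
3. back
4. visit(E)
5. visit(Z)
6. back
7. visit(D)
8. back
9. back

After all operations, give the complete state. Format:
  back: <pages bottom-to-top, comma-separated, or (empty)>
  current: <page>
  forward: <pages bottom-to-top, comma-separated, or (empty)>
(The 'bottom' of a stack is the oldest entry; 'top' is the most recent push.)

Answer: back: HOME
current: L
forward: D,E

Derivation:
After 1 (visit(L)): cur=L back=1 fwd=0
After 2 (visit(C)): cur=C back=2 fwd=0
After 3 (back): cur=L back=1 fwd=1
After 4 (visit(E)): cur=E back=2 fwd=0
After 5 (visit(Z)): cur=Z back=3 fwd=0
After 6 (back): cur=E back=2 fwd=1
After 7 (visit(D)): cur=D back=3 fwd=0
After 8 (back): cur=E back=2 fwd=1
After 9 (back): cur=L back=1 fwd=2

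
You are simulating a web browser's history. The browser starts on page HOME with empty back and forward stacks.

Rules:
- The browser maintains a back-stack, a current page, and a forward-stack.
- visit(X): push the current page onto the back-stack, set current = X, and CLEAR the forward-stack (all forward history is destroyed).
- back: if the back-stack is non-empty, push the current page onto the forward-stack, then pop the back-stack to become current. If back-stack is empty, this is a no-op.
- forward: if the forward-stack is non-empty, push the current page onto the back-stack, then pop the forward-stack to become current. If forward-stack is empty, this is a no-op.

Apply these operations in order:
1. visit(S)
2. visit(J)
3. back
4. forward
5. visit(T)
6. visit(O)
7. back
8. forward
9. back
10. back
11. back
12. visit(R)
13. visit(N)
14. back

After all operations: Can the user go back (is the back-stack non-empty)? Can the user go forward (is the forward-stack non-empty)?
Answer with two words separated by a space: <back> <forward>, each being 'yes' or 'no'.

Answer: yes yes

Derivation:
After 1 (visit(S)): cur=S back=1 fwd=0
After 2 (visit(J)): cur=J back=2 fwd=0
After 3 (back): cur=S back=1 fwd=1
After 4 (forward): cur=J back=2 fwd=0
After 5 (visit(T)): cur=T back=3 fwd=0
After 6 (visit(O)): cur=O back=4 fwd=0
After 7 (back): cur=T back=3 fwd=1
After 8 (forward): cur=O back=4 fwd=0
After 9 (back): cur=T back=3 fwd=1
After 10 (back): cur=J back=2 fwd=2
After 11 (back): cur=S back=1 fwd=3
After 12 (visit(R)): cur=R back=2 fwd=0
After 13 (visit(N)): cur=N back=3 fwd=0
After 14 (back): cur=R back=2 fwd=1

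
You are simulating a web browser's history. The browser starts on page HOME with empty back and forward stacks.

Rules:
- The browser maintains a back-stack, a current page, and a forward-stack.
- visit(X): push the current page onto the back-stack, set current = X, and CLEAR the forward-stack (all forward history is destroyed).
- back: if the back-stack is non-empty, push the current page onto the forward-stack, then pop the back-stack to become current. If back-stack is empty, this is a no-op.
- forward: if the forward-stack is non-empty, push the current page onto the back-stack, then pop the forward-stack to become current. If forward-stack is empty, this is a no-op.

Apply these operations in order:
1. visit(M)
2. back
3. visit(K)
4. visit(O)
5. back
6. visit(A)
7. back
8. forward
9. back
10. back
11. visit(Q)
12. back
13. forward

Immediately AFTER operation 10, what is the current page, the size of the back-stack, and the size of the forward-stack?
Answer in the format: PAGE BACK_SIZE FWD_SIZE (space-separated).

After 1 (visit(M)): cur=M back=1 fwd=0
After 2 (back): cur=HOME back=0 fwd=1
After 3 (visit(K)): cur=K back=1 fwd=0
After 4 (visit(O)): cur=O back=2 fwd=0
After 5 (back): cur=K back=1 fwd=1
After 6 (visit(A)): cur=A back=2 fwd=0
After 7 (back): cur=K back=1 fwd=1
After 8 (forward): cur=A back=2 fwd=0
After 9 (back): cur=K back=1 fwd=1
After 10 (back): cur=HOME back=0 fwd=2

HOME 0 2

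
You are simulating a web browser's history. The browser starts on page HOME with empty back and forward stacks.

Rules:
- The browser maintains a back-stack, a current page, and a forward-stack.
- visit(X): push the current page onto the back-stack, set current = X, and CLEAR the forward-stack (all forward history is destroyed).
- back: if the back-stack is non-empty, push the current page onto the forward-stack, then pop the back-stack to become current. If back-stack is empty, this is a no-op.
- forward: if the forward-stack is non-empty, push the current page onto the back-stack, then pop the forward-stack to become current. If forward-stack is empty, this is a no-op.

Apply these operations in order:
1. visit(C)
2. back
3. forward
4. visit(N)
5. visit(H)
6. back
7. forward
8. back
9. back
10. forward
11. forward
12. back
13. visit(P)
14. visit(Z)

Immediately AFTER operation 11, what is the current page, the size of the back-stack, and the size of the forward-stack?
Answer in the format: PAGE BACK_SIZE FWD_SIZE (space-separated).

After 1 (visit(C)): cur=C back=1 fwd=0
After 2 (back): cur=HOME back=0 fwd=1
After 3 (forward): cur=C back=1 fwd=0
After 4 (visit(N)): cur=N back=2 fwd=0
After 5 (visit(H)): cur=H back=3 fwd=0
After 6 (back): cur=N back=2 fwd=1
After 7 (forward): cur=H back=3 fwd=0
After 8 (back): cur=N back=2 fwd=1
After 9 (back): cur=C back=1 fwd=2
After 10 (forward): cur=N back=2 fwd=1
After 11 (forward): cur=H back=3 fwd=0

H 3 0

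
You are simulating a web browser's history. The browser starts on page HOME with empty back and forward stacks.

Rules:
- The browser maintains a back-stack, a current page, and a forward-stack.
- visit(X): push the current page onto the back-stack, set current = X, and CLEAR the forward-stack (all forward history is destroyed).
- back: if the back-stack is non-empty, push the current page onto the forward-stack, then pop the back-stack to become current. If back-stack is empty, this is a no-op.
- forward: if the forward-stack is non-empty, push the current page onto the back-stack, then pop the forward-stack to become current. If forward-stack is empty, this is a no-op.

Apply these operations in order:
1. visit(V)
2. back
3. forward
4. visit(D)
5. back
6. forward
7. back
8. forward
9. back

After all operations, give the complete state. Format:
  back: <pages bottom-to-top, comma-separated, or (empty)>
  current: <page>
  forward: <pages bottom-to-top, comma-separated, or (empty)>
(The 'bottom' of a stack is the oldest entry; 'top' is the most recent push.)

Answer: back: HOME
current: V
forward: D

Derivation:
After 1 (visit(V)): cur=V back=1 fwd=0
After 2 (back): cur=HOME back=0 fwd=1
After 3 (forward): cur=V back=1 fwd=0
After 4 (visit(D)): cur=D back=2 fwd=0
After 5 (back): cur=V back=1 fwd=1
After 6 (forward): cur=D back=2 fwd=0
After 7 (back): cur=V back=1 fwd=1
After 8 (forward): cur=D back=2 fwd=0
After 9 (back): cur=V back=1 fwd=1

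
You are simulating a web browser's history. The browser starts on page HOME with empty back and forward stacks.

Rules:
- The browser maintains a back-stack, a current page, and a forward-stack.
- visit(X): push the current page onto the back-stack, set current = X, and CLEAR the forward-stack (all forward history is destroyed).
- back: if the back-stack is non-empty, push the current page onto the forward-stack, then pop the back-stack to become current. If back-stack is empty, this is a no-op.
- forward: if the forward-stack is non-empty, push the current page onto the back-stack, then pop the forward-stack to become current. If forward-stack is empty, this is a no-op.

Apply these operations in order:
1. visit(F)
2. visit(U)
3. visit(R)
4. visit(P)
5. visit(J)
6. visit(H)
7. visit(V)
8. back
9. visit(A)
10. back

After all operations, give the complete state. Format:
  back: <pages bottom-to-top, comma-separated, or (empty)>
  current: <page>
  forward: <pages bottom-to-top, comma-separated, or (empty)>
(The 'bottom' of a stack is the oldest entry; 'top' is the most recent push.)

Answer: back: HOME,F,U,R,P,J
current: H
forward: A

Derivation:
After 1 (visit(F)): cur=F back=1 fwd=0
After 2 (visit(U)): cur=U back=2 fwd=0
After 3 (visit(R)): cur=R back=3 fwd=0
After 4 (visit(P)): cur=P back=4 fwd=0
After 5 (visit(J)): cur=J back=5 fwd=0
After 6 (visit(H)): cur=H back=6 fwd=0
After 7 (visit(V)): cur=V back=7 fwd=0
After 8 (back): cur=H back=6 fwd=1
After 9 (visit(A)): cur=A back=7 fwd=0
After 10 (back): cur=H back=6 fwd=1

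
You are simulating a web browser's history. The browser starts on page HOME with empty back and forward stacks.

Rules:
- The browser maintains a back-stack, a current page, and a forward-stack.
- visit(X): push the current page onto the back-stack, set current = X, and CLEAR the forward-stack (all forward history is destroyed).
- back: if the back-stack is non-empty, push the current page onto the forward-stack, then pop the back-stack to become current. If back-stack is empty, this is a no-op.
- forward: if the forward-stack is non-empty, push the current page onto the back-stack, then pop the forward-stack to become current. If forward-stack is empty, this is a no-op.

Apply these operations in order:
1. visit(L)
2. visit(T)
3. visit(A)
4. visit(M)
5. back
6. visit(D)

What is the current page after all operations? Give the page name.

After 1 (visit(L)): cur=L back=1 fwd=0
After 2 (visit(T)): cur=T back=2 fwd=0
After 3 (visit(A)): cur=A back=3 fwd=0
After 4 (visit(M)): cur=M back=4 fwd=0
After 5 (back): cur=A back=3 fwd=1
After 6 (visit(D)): cur=D back=4 fwd=0

Answer: D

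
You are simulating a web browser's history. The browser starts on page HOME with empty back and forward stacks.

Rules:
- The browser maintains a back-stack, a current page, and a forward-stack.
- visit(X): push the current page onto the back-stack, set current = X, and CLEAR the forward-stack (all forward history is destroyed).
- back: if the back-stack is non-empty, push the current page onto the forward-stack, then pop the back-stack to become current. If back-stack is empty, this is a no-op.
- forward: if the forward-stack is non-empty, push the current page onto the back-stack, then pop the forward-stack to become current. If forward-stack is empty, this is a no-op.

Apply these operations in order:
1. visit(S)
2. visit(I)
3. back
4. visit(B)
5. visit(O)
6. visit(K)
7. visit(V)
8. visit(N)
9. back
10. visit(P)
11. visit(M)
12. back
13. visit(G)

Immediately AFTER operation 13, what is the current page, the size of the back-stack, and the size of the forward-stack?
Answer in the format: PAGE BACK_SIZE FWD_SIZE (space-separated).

After 1 (visit(S)): cur=S back=1 fwd=0
After 2 (visit(I)): cur=I back=2 fwd=0
After 3 (back): cur=S back=1 fwd=1
After 4 (visit(B)): cur=B back=2 fwd=0
After 5 (visit(O)): cur=O back=3 fwd=0
After 6 (visit(K)): cur=K back=4 fwd=0
After 7 (visit(V)): cur=V back=5 fwd=0
After 8 (visit(N)): cur=N back=6 fwd=0
After 9 (back): cur=V back=5 fwd=1
After 10 (visit(P)): cur=P back=6 fwd=0
After 11 (visit(M)): cur=M back=7 fwd=0
After 12 (back): cur=P back=6 fwd=1
After 13 (visit(G)): cur=G back=7 fwd=0

G 7 0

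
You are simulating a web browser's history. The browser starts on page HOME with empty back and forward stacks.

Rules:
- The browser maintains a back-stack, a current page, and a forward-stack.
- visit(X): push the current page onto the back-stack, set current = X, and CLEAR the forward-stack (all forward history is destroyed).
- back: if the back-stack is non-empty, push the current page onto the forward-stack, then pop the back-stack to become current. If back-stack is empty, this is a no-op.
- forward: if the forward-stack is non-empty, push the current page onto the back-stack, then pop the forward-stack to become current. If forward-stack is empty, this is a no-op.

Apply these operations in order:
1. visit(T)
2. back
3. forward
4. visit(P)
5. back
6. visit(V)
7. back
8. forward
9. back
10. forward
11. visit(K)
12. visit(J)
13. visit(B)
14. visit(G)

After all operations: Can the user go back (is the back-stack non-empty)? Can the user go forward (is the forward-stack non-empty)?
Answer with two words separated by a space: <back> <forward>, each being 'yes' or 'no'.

After 1 (visit(T)): cur=T back=1 fwd=0
After 2 (back): cur=HOME back=0 fwd=1
After 3 (forward): cur=T back=1 fwd=0
After 4 (visit(P)): cur=P back=2 fwd=0
After 5 (back): cur=T back=1 fwd=1
After 6 (visit(V)): cur=V back=2 fwd=0
After 7 (back): cur=T back=1 fwd=1
After 8 (forward): cur=V back=2 fwd=0
After 9 (back): cur=T back=1 fwd=1
After 10 (forward): cur=V back=2 fwd=0
After 11 (visit(K)): cur=K back=3 fwd=0
After 12 (visit(J)): cur=J back=4 fwd=0
After 13 (visit(B)): cur=B back=5 fwd=0
After 14 (visit(G)): cur=G back=6 fwd=0

Answer: yes no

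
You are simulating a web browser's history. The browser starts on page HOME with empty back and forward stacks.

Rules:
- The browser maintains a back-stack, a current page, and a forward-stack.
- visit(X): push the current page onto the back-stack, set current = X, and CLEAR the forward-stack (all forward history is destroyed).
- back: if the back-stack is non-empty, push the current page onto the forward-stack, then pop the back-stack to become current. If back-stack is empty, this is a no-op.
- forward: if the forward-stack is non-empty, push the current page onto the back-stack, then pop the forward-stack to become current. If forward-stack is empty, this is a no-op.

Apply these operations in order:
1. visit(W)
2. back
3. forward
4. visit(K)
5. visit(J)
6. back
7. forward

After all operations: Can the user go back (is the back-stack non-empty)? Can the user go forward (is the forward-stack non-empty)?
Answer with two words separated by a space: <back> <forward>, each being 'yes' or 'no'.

After 1 (visit(W)): cur=W back=1 fwd=0
After 2 (back): cur=HOME back=0 fwd=1
After 3 (forward): cur=W back=1 fwd=0
After 4 (visit(K)): cur=K back=2 fwd=0
After 5 (visit(J)): cur=J back=3 fwd=0
After 6 (back): cur=K back=2 fwd=1
After 7 (forward): cur=J back=3 fwd=0

Answer: yes no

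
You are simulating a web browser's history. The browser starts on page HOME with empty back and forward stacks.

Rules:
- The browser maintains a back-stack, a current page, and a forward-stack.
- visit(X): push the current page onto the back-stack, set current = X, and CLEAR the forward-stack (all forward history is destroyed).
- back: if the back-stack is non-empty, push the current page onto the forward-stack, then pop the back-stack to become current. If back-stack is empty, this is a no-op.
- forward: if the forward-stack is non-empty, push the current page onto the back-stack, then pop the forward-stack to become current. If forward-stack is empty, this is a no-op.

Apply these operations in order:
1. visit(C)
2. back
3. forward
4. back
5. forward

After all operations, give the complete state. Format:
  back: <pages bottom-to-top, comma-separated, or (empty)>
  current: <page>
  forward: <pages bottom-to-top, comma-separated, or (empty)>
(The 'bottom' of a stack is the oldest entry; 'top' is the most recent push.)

Answer: back: HOME
current: C
forward: (empty)

Derivation:
After 1 (visit(C)): cur=C back=1 fwd=0
After 2 (back): cur=HOME back=0 fwd=1
After 3 (forward): cur=C back=1 fwd=0
After 4 (back): cur=HOME back=0 fwd=1
After 5 (forward): cur=C back=1 fwd=0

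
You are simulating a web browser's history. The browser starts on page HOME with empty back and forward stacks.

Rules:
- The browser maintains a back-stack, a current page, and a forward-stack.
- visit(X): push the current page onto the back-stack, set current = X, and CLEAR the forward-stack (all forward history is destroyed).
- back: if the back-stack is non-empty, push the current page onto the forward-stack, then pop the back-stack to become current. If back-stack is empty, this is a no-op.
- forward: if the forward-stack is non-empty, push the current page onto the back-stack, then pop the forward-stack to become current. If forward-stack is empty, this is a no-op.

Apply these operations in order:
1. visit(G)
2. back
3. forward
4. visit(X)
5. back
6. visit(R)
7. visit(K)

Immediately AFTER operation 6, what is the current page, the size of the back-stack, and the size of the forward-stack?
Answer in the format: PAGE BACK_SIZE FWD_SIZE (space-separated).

After 1 (visit(G)): cur=G back=1 fwd=0
After 2 (back): cur=HOME back=0 fwd=1
After 3 (forward): cur=G back=1 fwd=0
After 4 (visit(X)): cur=X back=2 fwd=0
After 5 (back): cur=G back=1 fwd=1
After 6 (visit(R)): cur=R back=2 fwd=0

R 2 0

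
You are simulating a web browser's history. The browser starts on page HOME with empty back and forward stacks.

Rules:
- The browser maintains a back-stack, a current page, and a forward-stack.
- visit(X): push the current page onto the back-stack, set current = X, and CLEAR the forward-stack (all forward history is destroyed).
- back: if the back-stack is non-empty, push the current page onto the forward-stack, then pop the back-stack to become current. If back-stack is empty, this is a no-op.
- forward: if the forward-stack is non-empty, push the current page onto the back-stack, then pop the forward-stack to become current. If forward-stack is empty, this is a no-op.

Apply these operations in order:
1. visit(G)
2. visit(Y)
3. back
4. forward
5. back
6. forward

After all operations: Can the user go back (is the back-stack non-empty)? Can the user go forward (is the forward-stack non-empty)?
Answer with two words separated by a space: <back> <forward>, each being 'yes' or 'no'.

Answer: yes no

Derivation:
After 1 (visit(G)): cur=G back=1 fwd=0
After 2 (visit(Y)): cur=Y back=2 fwd=0
After 3 (back): cur=G back=1 fwd=1
After 4 (forward): cur=Y back=2 fwd=0
After 5 (back): cur=G back=1 fwd=1
After 6 (forward): cur=Y back=2 fwd=0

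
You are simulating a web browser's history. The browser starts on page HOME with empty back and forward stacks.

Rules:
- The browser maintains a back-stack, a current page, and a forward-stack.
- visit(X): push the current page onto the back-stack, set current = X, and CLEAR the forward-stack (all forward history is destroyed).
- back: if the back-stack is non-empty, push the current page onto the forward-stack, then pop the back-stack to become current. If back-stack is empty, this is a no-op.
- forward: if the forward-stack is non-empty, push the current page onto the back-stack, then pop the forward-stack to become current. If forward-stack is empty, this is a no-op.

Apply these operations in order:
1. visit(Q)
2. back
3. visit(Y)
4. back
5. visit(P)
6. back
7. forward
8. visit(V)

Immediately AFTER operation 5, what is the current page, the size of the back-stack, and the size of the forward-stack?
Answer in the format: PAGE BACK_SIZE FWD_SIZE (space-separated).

After 1 (visit(Q)): cur=Q back=1 fwd=0
After 2 (back): cur=HOME back=0 fwd=1
After 3 (visit(Y)): cur=Y back=1 fwd=0
After 4 (back): cur=HOME back=0 fwd=1
After 5 (visit(P)): cur=P back=1 fwd=0

P 1 0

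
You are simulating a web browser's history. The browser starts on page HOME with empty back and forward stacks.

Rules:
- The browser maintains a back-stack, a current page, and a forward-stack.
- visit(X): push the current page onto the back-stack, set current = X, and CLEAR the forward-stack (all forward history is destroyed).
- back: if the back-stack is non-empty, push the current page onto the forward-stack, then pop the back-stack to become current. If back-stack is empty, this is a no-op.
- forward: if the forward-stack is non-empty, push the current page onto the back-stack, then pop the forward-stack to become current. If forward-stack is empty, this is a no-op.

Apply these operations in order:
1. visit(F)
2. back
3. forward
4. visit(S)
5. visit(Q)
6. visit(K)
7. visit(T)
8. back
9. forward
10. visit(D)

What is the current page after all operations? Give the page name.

After 1 (visit(F)): cur=F back=1 fwd=0
After 2 (back): cur=HOME back=0 fwd=1
After 3 (forward): cur=F back=1 fwd=0
After 4 (visit(S)): cur=S back=2 fwd=0
After 5 (visit(Q)): cur=Q back=3 fwd=0
After 6 (visit(K)): cur=K back=4 fwd=0
After 7 (visit(T)): cur=T back=5 fwd=0
After 8 (back): cur=K back=4 fwd=1
After 9 (forward): cur=T back=5 fwd=0
After 10 (visit(D)): cur=D back=6 fwd=0

Answer: D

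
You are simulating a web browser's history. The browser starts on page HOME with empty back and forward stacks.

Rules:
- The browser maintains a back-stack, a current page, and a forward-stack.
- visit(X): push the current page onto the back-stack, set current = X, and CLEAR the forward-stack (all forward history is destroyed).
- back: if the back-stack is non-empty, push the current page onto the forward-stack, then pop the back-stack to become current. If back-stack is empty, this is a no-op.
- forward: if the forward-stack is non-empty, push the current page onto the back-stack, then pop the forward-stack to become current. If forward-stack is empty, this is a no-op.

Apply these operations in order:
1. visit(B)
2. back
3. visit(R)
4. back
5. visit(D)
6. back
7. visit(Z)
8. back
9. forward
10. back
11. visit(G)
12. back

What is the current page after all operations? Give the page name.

After 1 (visit(B)): cur=B back=1 fwd=0
After 2 (back): cur=HOME back=0 fwd=1
After 3 (visit(R)): cur=R back=1 fwd=0
After 4 (back): cur=HOME back=0 fwd=1
After 5 (visit(D)): cur=D back=1 fwd=0
After 6 (back): cur=HOME back=0 fwd=1
After 7 (visit(Z)): cur=Z back=1 fwd=0
After 8 (back): cur=HOME back=0 fwd=1
After 9 (forward): cur=Z back=1 fwd=0
After 10 (back): cur=HOME back=0 fwd=1
After 11 (visit(G)): cur=G back=1 fwd=0
After 12 (back): cur=HOME back=0 fwd=1

Answer: HOME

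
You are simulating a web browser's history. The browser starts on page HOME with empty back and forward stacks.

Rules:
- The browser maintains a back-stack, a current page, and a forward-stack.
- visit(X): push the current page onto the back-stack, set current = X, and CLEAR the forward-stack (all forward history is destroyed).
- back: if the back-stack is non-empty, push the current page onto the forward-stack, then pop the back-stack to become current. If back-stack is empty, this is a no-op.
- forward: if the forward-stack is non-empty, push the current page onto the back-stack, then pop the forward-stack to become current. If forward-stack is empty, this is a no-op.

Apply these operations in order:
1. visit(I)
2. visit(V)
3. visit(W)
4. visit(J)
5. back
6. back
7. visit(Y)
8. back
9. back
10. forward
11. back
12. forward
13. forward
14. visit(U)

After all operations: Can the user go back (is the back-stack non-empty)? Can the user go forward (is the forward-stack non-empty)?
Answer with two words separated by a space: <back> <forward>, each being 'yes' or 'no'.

After 1 (visit(I)): cur=I back=1 fwd=0
After 2 (visit(V)): cur=V back=2 fwd=0
After 3 (visit(W)): cur=W back=3 fwd=0
After 4 (visit(J)): cur=J back=4 fwd=0
After 5 (back): cur=W back=3 fwd=1
After 6 (back): cur=V back=2 fwd=2
After 7 (visit(Y)): cur=Y back=3 fwd=0
After 8 (back): cur=V back=2 fwd=1
After 9 (back): cur=I back=1 fwd=2
After 10 (forward): cur=V back=2 fwd=1
After 11 (back): cur=I back=1 fwd=2
After 12 (forward): cur=V back=2 fwd=1
After 13 (forward): cur=Y back=3 fwd=0
After 14 (visit(U)): cur=U back=4 fwd=0

Answer: yes no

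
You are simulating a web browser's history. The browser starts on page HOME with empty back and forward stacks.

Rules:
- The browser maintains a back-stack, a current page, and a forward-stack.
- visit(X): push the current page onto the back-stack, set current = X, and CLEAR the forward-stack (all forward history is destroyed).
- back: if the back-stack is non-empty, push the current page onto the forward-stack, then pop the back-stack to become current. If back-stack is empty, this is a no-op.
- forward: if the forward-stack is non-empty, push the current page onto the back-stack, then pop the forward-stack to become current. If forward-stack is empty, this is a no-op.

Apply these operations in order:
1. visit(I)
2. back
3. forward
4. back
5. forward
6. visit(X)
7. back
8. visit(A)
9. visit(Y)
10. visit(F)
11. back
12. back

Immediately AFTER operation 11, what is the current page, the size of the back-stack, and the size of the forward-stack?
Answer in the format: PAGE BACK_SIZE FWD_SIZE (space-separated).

After 1 (visit(I)): cur=I back=1 fwd=0
After 2 (back): cur=HOME back=0 fwd=1
After 3 (forward): cur=I back=1 fwd=0
After 4 (back): cur=HOME back=0 fwd=1
After 5 (forward): cur=I back=1 fwd=0
After 6 (visit(X)): cur=X back=2 fwd=0
After 7 (back): cur=I back=1 fwd=1
After 8 (visit(A)): cur=A back=2 fwd=0
After 9 (visit(Y)): cur=Y back=3 fwd=0
After 10 (visit(F)): cur=F back=4 fwd=0
After 11 (back): cur=Y back=3 fwd=1

Y 3 1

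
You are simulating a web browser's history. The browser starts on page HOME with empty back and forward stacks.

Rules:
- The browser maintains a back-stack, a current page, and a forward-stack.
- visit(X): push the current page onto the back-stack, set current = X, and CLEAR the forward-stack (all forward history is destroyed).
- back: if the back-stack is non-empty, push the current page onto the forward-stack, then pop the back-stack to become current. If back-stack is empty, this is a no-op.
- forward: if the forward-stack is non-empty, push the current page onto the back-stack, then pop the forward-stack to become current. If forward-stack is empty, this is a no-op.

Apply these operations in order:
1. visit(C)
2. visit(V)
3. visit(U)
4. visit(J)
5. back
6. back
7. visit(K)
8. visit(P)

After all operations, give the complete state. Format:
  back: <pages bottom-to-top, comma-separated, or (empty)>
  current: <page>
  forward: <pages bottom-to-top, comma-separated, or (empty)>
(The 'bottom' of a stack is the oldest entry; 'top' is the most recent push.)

Answer: back: HOME,C,V,K
current: P
forward: (empty)

Derivation:
After 1 (visit(C)): cur=C back=1 fwd=0
After 2 (visit(V)): cur=V back=2 fwd=0
After 3 (visit(U)): cur=U back=3 fwd=0
After 4 (visit(J)): cur=J back=4 fwd=0
After 5 (back): cur=U back=3 fwd=1
After 6 (back): cur=V back=2 fwd=2
After 7 (visit(K)): cur=K back=3 fwd=0
After 8 (visit(P)): cur=P back=4 fwd=0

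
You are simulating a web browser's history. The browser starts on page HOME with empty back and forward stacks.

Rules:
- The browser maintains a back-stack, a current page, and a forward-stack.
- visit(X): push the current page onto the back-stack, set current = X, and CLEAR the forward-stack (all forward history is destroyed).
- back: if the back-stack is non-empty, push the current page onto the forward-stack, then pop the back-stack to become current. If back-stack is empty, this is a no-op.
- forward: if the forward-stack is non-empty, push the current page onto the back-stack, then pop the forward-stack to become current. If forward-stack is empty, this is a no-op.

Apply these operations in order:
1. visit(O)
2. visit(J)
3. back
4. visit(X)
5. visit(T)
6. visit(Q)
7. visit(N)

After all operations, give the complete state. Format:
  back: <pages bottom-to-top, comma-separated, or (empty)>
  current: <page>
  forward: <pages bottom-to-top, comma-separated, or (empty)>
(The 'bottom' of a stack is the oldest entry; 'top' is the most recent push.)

After 1 (visit(O)): cur=O back=1 fwd=0
After 2 (visit(J)): cur=J back=2 fwd=0
After 3 (back): cur=O back=1 fwd=1
After 4 (visit(X)): cur=X back=2 fwd=0
After 5 (visit(T)): cur=T back=3 fwd=0
After 6 (visit(Q)): cur=Q back=4 fwd=0
After 7 (visit(N)): cur=N back=5 fwd=0

Answer: back: HOME,O,X,T,Q
current: N
forward: (empty)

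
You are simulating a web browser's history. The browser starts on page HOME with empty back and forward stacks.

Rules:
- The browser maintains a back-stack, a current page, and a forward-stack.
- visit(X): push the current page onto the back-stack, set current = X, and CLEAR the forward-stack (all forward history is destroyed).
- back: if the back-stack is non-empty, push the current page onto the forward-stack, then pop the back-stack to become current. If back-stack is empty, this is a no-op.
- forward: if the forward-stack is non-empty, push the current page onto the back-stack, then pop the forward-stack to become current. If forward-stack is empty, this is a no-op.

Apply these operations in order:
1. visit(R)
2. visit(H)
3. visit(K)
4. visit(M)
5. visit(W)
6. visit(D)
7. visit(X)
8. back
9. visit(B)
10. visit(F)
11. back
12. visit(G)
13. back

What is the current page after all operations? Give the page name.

After 1 (visit(R)): cur=R back=1 fwd=0
After 2 (visit(H)): cur=H back=2 fwd=0
After 3 (visit(K)): cur=K back=3 fwd=0
After 4 (visit(M)): cur=M back=4 fwd=0
After 5 (visit(W)): cur=W back=5 fwd=0
After 6 (visit(D)): cur=D back=6 fwd=0
After 7 (visit(X)): cur=X back=7 fwd=0
After 8 (back): cur=D back=6 fwd=1
After 9 (visit(B)): cur=B back=7 fwd=0
After 10 (visit(F)): cur=F back=8 fwd=0
After 11 (back): cur=B back=7 fwd=1
After 12 (visit(G)): cur=G back=8 fwd=0
After 13 (back): cur=B back=7 fwd=1

Answer: B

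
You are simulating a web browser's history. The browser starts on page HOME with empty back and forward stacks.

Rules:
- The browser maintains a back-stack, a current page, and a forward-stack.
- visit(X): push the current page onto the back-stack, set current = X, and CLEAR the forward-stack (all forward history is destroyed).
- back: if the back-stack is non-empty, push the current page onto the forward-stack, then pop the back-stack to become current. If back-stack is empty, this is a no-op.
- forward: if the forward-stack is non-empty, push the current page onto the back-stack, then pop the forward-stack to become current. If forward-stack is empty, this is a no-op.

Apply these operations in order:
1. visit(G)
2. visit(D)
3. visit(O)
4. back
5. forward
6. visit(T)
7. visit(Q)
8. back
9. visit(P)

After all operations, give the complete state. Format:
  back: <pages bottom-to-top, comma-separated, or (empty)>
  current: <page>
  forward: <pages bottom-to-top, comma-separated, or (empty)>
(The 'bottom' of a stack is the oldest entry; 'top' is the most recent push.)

Answer: back: HOME,G,D,O,T
current: P
forward: (empty)

Derivation:
After 1 (visit(G)): cur=G back=1 fwd=0
After 2 (visit(D)): cur=D back=2 fwd=0
After 3 (visit(O)): cur=O back=3 fwd=0
After 4 (back): cur=D back=2 fwd=1
After 5 (forward): cur=O back=3 fwd=0
After 6 (visit(T)): cur=T back=4 fwd=0
After 7 (visit(Q)): cur=Q back=5 fwd=0
After 8 (back): cur=T back=4 fwd=1
After 9 (visit(P)): cur=P back=5 fwd=0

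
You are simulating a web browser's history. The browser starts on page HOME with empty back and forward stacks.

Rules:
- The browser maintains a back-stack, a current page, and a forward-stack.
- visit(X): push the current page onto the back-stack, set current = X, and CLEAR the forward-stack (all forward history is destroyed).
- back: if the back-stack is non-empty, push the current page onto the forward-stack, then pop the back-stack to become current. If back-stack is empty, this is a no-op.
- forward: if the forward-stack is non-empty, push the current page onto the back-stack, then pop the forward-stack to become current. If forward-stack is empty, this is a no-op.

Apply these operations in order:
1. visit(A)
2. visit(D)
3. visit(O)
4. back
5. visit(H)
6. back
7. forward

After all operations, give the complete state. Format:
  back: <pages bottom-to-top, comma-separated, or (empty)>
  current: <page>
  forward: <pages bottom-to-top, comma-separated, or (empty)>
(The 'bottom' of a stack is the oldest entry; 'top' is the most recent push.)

After 1 (visit(A)): cur=A back=1 fwd=0
After 2 (visit(D)): cur=D back=2 fwd=0
After 3 (visit(O)): cur=O back=3 fwd=0
After 4 (back): cur=D back=2 fwd=1
After 5 (visit(H)): cur=H back=3 fwd=0
After 6 (back): cur=D back=2 fwd=1
After 7 (forward): cur=H back=3 fwd=0

Answer: back: HOME,A,D
current: H
forward: (empty)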